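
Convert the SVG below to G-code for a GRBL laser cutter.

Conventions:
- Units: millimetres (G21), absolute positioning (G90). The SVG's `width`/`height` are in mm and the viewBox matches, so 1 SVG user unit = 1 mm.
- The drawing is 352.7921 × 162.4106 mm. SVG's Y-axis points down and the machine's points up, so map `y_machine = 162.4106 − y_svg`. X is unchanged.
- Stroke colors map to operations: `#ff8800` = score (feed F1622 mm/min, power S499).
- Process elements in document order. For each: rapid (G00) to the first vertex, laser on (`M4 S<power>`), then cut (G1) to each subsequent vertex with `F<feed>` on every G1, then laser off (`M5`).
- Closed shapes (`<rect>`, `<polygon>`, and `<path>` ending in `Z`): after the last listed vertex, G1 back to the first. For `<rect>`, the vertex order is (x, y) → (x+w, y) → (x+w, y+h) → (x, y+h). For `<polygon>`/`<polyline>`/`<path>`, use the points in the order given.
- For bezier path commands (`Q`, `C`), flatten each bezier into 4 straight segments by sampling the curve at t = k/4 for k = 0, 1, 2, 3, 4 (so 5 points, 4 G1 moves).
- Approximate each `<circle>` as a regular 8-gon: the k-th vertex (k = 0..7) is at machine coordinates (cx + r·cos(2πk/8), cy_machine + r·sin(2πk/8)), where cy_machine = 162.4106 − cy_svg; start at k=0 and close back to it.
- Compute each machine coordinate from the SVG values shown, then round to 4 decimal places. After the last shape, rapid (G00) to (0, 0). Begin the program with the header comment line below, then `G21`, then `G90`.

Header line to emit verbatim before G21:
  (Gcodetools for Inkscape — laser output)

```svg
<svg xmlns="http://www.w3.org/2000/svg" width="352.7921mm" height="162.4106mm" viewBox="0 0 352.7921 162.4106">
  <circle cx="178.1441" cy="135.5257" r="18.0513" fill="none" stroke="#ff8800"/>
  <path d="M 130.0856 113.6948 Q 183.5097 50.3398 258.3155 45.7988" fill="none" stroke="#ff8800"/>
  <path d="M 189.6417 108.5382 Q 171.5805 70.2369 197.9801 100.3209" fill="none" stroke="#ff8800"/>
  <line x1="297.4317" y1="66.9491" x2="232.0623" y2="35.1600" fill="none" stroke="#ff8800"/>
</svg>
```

viewBox `0 0 352.7921 162.4106` with mm width/height → 1 unit = 1 mm. Flip: y_m = 162.4106 − y_svg.

**Shape 1** — `<circle>` circle, stroke `#ff8800` → score (S499, F1622). Machine vertices: (196.1954,26.8849) → (190.9083,39.6491) → (178.1441,44.9362) → (165.3799,39.6491) → (160.0928,26.8849) → (165.3799,14.1207) → (178.1441,8.8336) → (190.9083,14.1207) → (196.1954,26.8849). Closed: final G1 returns to the first vertex.

**Shape 2** — `<path>` quadratic bezier, stroke `#ff8800` → score (S499, F1622). Control points (SVG): P0=(130.0856,113.6948), P1=(183.5097,50.3398), P2=(258.3155,45.7988); sampled at t=k/4. Machine vertices: (130.0856,48.7158) → (158.1340,76.7174) → (188.8551,97.3673) → (222.2490,110.6654) → (258.3155,116.6118). Open path.

**Shape 3** — `<path>` quadratic bezier, stroke `#ff8800` → score (S499, F1622). Control points (SVG): P0=(189.6417,108.5382), P1=(171.5805,70.2369), P2=(197.9801,100.3209); sampled at t=k/4. Machine vertices: (189.6417,53.8724) → (183.3899,68.7490) → (182.6957,75.0774) → (187.5591,72.8576) → (197.9801,62.0897). Open path.

**Shape 4** — `<line>` line segment, stroke `#ff8800` → score (S499, F1622). Machine vertices: (297.4317,95.4615) → (232.0623,127.2506). Open path.

(Gcodetools for Inkscape — laser output)
G21
G90
G00 X196.1954 Y26.8849
M4 S499
G1 X190.9083 Y39.6491 F1622
G1 X178.1441 Y44.9362 F1622
G1 X165.3799 Y39.6491 F1622
G1 X160.0928 Y26.8849 F1622
G1 X165.3799 Y14.1207 F1622
G1 X178.1441 Y8.8336 F1622
G1 X190.9083 Y14.1207 F1622
G1 X196.1954 Y26.8849 F1622
M5
G00 X130.0856 Y48.7158
M4 S499
G1 X158.1340 Y76.7174 F1622
G1 X188.8551 Y97.3673 F1622
G1 X222.2490 Y110.6654 F1622
G1 X258.3155 Y116.6118 F1622
M5
G00 X189.6417 Y53.8724
M4 S499
G1 X183.3899 Y68.7490 F1622
G1 X182.6957 Y75.0774 F1622
G1 X187.5591 Y72.8576 F1622
G1 X197.9801 Y62.0897 F1622
M5
G00 X297.4317 Y95.4615
M4 S499
G1 X232.0623 Y127.2506 F1622
M5
G00 X0.0000 Y0.0000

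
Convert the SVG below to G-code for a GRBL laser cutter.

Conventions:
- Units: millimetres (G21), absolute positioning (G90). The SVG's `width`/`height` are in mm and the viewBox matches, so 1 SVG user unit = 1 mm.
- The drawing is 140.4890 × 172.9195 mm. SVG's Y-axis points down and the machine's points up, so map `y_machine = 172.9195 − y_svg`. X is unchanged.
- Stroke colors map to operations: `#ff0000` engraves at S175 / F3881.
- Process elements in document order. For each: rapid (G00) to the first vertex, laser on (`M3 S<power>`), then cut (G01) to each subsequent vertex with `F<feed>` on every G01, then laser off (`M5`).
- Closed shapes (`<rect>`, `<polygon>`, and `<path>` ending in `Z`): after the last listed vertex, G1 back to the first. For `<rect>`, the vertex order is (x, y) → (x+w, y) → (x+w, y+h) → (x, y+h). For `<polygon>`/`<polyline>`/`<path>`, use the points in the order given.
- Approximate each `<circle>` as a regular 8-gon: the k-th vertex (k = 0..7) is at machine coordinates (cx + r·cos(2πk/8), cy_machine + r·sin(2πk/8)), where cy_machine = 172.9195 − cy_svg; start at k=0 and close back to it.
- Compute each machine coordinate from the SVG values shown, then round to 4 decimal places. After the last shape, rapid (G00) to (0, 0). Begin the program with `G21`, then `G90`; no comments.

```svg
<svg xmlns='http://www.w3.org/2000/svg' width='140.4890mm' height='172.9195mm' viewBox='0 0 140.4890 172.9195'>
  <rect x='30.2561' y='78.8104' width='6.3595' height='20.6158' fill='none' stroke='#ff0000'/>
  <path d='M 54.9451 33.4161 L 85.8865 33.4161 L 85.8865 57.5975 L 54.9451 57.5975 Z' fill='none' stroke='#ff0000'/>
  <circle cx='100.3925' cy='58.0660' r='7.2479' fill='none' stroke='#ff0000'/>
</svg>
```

G21
G90
G00 X30.2561 Y94.1091
M3 S175
G01 X36.6156 Y94.1091 F3881
G01 X36.6156 Y73.4933 F3881
G01 X30.2561 Y73.4933 F3881
G01 X30.2561 Y94.1091 F3881
M5
G00 X54.9451 Y139.5034
M3 S175
G01 X85.8865 Y139.5034 F3881
G01 X85.8865 Y115.3220 F3881
G01 X54.9451 Y115.3220 F3881
G01 X54.9451 Y139.5034 F3881
M5
G00 X107.6404 Y114.8535
M3 S175
G01 X105.5175 Y119.9785 F3881
G01 X100.3925 Y122.1014 F3881
G01 X95.2675 Y119.9785 F3881
G01 X93.1446 Y114.8535 F3881
G01 X95.2675 Y109.7285 F3881
G01 X100.3925 Y107.6056 F3881
G01 X105.5175 Y109.7285 F3881
G01 X107.6404 Y114.8535 F3881
M5
G00 X0.0000 Y0.0000

viewBox `0 0 140.4890 172.9195` with mm width/height → 1 unit = 1 mm. Flip: y_m = 172.9195 − y_svg.

**Shape 1** — `<rect>` rectangle, stroke `#ff0000` → engrave (S175, F3881). Machine vertices: (30.2561,94.1091) → (36.6156,94.1091) → (36.6156,73.4933) → (30.2561,73.4933) → (30.2561,94.1091). Closed: final G1 returns to the first vertex.

**Shape 2** — `<path>` rectangle, stroke `#ff0000` → engrave (S175, F3881). Machine vertices: (54.9451,139.5034) → (85.8865,139.5034) → (85.8865,115.3220) → (54.9451,115.3220) → (54.9451,139.5034). Closed: final G1 returns to the first vertex.

**Shape 3** — `<circle>` circle, stroke `#ff0000` → engrave (S175, F3881). Machine vertices: (107.6404,114.8535) → (105.5175,119.9785) → (100.3925,122.1014) → (95.2675,119.9785) → (93.1446,114.8535) → (95.2675,109.7285) → (100.3925,107.6056) → (105.5175,109.7285) → (107.6404,114.8535). Closed: final G1 returns to the first vertex.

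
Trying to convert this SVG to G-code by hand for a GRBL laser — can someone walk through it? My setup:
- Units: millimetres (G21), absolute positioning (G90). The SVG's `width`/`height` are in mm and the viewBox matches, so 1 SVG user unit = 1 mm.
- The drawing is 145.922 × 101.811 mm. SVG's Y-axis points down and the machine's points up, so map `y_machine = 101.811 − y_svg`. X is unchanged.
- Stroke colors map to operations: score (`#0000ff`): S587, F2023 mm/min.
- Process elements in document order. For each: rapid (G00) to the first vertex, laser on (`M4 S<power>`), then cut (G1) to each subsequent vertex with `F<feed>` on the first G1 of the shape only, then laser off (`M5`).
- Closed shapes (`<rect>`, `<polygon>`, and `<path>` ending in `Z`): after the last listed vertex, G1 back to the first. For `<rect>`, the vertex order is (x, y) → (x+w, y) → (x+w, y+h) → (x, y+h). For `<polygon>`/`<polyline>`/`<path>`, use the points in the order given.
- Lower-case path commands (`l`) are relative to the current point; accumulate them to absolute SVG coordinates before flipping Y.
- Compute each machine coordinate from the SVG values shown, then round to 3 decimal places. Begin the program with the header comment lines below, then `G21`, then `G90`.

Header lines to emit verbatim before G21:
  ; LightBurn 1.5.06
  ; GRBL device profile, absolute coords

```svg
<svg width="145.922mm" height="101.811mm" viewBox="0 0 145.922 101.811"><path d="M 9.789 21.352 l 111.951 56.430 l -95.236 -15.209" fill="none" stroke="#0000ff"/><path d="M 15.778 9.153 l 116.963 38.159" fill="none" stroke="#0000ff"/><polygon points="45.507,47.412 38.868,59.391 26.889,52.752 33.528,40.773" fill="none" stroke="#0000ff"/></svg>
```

viewBox `0 0 145.922 101.811` with mm width/height → 1 unit = 1 mm. Flip: y_m = 101.811 − y_svg.

**Shape 1** — `<path>` open polyline, stroke `#0000ff` → score (S587, F2023). Machine vertices: (9.789,80.459) → (121.740,24.029) → (26.504,39.238). Open path.

**Shape 2** — `<path>` line segment, stroke `#0000ff` → score (S587, F2023). Machine vertices: (15.778,92.658) → (132.741,54.499). Open path.

**Shape 3** — `<polygon>` regular polygon, stroke `#0000ff` → score (S587, F2023). Machine vertices: (45.507,54.399) → (38.868,42.420) → (26.889,49.059) → (33.528,61.038) → (45.507,54.399). Closed: final G1 returns to the first vertex.

; LightBurn 1.5.06
; GRBL device profile, absolute coords
G21
G90
G00 X9.789 Y80.459
M4 S587
G1 X121.740 Y24.029 F2023
G1 X26.504 Y39.238
M5
G00 X15.778 Y92.658
M4 S587
G1 X132.741 Y54.499 F2023
M5
G00 X45.507 Y54.399
M4 S587
G1 X38.868 Y42.420 F2023
G1 X26.889 Y49.059
G1 X33.528 Y61.038
G1 X45.507 Y54.399
M5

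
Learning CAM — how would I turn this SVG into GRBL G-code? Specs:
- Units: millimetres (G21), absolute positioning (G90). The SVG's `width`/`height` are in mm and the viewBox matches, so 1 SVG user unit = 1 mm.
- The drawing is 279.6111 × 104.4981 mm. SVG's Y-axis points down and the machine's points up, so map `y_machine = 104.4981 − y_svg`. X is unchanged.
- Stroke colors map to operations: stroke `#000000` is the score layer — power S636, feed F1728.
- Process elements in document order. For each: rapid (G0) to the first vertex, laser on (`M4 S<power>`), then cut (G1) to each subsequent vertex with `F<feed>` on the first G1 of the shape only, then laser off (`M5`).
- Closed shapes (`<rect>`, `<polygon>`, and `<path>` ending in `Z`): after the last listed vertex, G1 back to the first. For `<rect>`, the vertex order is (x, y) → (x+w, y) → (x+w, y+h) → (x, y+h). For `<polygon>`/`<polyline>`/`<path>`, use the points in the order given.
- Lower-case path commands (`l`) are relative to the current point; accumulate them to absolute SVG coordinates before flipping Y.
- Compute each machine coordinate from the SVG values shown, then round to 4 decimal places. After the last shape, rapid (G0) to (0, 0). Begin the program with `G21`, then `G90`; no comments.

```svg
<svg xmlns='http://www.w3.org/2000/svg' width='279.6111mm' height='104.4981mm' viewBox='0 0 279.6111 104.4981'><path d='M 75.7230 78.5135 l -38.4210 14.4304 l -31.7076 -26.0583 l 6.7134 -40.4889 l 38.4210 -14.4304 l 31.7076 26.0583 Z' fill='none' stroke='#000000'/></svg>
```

viewBox `0 0 279.6111 104.4981` with mm width/height → 1 unit = 1 mm. Flip: y_m = 104.4981 − y_svg.

**Shape 1** — `<path>` regular polygon, stroke `#000000` → score (S636, F1728). Machine vertices: (75.7230,25.9846) → (37.3020,11.5542) → (5.5944,37.6125) → (12.3078,78.1014) → (50.7288,92.5318) → (82.4364,66.4735) → (75.7230,25.9846). Closed: final G1 returns to the first vertex.

G21
G90
G0 X75.7230 Y25.9846
M4 S636
G1 X37.3020 Y11.5542 F1728
G1 X5.5944 Y37.6125
G1 X12.3078 Y78.1014
G1 X50.7288 Y92.5318
G1 X82.4364 Y66.4735
G1 X75.7230 Y25.9846
M5
G0 X0.0000 Y0.0000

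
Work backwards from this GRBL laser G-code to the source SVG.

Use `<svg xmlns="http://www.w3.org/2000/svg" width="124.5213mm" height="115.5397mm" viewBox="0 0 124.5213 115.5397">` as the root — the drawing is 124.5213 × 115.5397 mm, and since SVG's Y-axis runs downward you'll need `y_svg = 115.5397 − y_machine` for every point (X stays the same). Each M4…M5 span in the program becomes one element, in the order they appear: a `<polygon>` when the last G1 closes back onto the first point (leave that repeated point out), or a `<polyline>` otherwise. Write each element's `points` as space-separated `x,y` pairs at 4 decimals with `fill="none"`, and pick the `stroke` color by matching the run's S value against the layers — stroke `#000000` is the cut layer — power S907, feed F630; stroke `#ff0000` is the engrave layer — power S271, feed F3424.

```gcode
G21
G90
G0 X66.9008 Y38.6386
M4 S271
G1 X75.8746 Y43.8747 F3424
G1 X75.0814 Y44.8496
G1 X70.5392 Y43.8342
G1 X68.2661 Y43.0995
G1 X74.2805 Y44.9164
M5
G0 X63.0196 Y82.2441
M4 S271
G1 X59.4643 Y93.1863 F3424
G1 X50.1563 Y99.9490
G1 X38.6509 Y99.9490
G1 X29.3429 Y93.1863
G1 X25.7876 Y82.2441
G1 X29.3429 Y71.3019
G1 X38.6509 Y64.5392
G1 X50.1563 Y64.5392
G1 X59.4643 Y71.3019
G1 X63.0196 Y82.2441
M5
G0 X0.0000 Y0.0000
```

<svg xmlns="http://www.w3.org/2000/svg" width="124.5213mm" height="115.5397mm" viewBox="0 0 124.5213 115.5397">
  <polyline points="66.9008,76.9011 75.8746,71.6650 75.0814,70.6901 70.5392,71.7055 68.2661,72.4402 74.2805,70.6233" fill="none" stroke="#ff0000"/>
  <polygon points="63.0196,33.2956 59.4643,22.3534 50.1563,15.5907 38.6509,15.5907 29.3429,22.3534 25.7876,33.2956 29.3429,44.2378 38.6509,51.0005 50.1563,51.0005 59.4643,44.2378" fill="none" stroke="#ff0000"/>
</svg>

Machine Y-up, SVG Y-down with viewBox height 115.5397, so y_svg = 115.5397 − y_machine; X carries over. Every run uses S271, so all elements get stroke `#ff0000` (engrave).

Run 1: The run is open, so emit a `<polyline>` with points (Y-flipped): 66.9008,76.9011 75.8746,71.6650 75.0814,70.6901 70.5392,71.7055 68.2661,72.4402 74.2805,70.6233.

Run 2: The run returns to its start, so emit a `<polygon>` with points (Y-flipped): 63.0196,33.2956 59.4643,22.3534 50.1563,15.5907 38.6509,15.5907 29.3429,22.3534 25.7876,33.2956 29.3429,44.2378 38.6509,51.0005 50.1563,51.0005 59.4643,44.2378.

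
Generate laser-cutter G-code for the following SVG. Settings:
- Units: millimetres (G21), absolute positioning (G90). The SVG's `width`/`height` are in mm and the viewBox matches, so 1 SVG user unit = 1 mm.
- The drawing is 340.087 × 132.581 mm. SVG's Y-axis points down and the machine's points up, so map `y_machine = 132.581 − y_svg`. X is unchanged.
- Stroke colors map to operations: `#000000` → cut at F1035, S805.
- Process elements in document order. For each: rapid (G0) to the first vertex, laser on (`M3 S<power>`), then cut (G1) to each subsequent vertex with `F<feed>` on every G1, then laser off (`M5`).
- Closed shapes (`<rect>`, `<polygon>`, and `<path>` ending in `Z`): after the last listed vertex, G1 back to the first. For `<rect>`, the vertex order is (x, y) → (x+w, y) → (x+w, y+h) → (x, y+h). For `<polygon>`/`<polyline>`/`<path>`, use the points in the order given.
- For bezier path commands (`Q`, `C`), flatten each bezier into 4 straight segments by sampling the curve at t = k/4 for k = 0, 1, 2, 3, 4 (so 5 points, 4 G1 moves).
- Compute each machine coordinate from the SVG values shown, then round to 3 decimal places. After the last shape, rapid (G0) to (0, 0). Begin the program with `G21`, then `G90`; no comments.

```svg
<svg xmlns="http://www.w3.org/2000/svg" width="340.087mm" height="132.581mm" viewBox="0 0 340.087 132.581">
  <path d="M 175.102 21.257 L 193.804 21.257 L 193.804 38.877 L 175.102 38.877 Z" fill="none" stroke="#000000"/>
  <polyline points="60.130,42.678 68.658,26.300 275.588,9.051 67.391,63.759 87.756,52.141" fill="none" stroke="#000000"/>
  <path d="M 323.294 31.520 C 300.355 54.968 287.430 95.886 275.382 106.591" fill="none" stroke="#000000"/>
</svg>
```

viewBox `0 0 340.087 132.581` with mm width/height → 1 unit = 1 mm. Flip: y_m = 132.581 − y_svg.

**Shape 1** — `<path>` rectangle, stroke `#000000` → cut (S805, F1035). Machine vertices: (175.102,111.324) → (193.804,111.324) → (193.804,93.704) → (175.102,93.704) → (175.102,111.324). Closed: final G1 returns to the first vertex.

**Shape 2** — `<polyline>` open polyline, stroke `#000000` → cut (S805, F1035). Machine vertices: (60.130,89.903) → (68.658,106.281) → (275.588,123.530) → (67.391,68.822) → (87.756,80.440). Open path.

**Shape 3** — `<path>` cubic bezier, stroke `#000000` → cut (S805, F1035). Control points (SVG): P0=(323.294,31.520), P1=(300.355,54.968), P2=(287.430,95.886), P3=(275.382,106.591); sampled at t=k/4. Machine vertices: (323.294,101.061) → (307.825,80.944) → (295.254,58.747) → (284.725,38.939) → (275.382,25.990). Open path.

G21
G90
G0 X175.102 Y111.324
M3 S805
G1 X193.804 Y111.324 F1035
G1 X193.804 Y93.704 F1035
G1 X175.102 Y93.704 F1035
G1 X175.102 Y111.324 F1035
M5
G0 X60.130 Y89.903
M3 S805
G1 X68.658 Y106.281 F1035
G1 X275.588 Y123.530 F1035
G1 X67.391 Y68.822 F1035
G1 X87.756 Y80.440 F1035
M5
G0 X323.294 Y101.061
M3 S805
G1 X307.825 Y80.944 F1035
G1 X295.254 Y58.747 F1035
G1 X284.725 Y38.939 F1035
G1 X275.382 Y25.990 F1035
M5
G0 X0.000 Y0.000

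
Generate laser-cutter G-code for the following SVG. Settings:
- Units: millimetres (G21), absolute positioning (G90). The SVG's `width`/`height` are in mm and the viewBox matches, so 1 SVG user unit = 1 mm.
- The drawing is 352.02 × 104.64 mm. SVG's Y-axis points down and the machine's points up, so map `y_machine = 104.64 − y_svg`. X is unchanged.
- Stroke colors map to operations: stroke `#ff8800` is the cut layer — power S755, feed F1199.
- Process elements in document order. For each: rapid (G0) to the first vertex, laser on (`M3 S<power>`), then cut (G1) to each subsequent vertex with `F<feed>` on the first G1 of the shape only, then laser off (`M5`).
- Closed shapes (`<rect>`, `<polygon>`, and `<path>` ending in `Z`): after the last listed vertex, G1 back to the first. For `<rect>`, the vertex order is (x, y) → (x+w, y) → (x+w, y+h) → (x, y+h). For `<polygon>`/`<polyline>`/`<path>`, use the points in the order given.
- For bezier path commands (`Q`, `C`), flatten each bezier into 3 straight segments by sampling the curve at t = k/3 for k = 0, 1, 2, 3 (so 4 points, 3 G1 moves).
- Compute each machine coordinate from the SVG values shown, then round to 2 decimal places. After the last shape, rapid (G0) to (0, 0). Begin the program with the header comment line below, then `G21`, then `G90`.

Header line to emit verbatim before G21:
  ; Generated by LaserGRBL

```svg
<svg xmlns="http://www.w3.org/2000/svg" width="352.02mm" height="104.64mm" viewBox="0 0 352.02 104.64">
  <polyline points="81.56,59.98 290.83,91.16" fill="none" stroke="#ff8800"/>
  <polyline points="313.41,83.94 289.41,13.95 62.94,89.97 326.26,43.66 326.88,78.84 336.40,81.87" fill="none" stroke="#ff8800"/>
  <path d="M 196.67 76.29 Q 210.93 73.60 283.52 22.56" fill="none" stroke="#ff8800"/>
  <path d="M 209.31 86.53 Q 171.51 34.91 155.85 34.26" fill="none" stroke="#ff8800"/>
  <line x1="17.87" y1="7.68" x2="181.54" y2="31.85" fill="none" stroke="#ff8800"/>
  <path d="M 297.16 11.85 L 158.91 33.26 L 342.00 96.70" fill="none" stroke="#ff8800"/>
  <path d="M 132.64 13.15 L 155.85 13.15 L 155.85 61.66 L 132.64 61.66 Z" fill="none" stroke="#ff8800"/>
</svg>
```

; Generated by LaserGRBL
G21
G90
G0 X81.56 Y44.66
M3 S755
G1 X290.83 Y13.48 F1199
M5
G0 X313.41 Y20.70
M3 S755
G1 X289.41 Y90.69 F1199
G1 X62.94 Y14.67
G1 X326.26 Y60.98
G1 X326.88 Y25.80
G1 X336.40 Y22.77
M5
G0 X196.67 Y28.35
M3 S755
G1 X212.66 Y35.52 F1199
G1 X241.61 Y53.43
G1 X283.52 Y82.08
M5
G0 X209.31 Y18.11
M3 S755
G1 X186.57 Y46.86 F1199
G1 X168.75 Y64.28
G1 X155.85 Y70.38
M5
G0 X17.87 Y96.96
M3 S755
G1 X181.54 Y72.79 F1199
M5
G0 X297.16 Y92.79
M3 S755
G1 X158.91 Y71.38 F1199
G1 X342.00 Y7.94
M5
G0 X132.64 Y91.49
M3 S755
G1 X155.85 Y91.49 F1199
G1 X155.85 Y42.98
G1 X132.64 Y42.98
G1 X132.64 Y91.49
M5
G0 X0.00 Y0.00

1 u = 1 mm; y_m = 104.64 − y.

[1] `<polyline>` line segment, #ff8800→cut S755 F1199: (81.56,44.66) → (290.83,13.48)

[2] `<polyline>` open polyline, #ff8800→cut S755 F1199: (313.41,20.70) → (289.41,90.69) → (62.94,14.67) → (326.26,60.98) → (326.88,25.80) → (336.40,22.77)

[3] `<path>` quadratic bezier, #ff8800→cut S755 F1199: (196.67,28.35) → (212.66,35.52) → (241.61,53.43) → (283.52,82.08)

[4] `<path>` quadratic bezier, #ff8800→cut S755 F1199: (209.31,18.11) → (186.57,46.86) → (168.75,64.28) → (155.85,70.38)

[5] `<line>` line segment, #ff8800→cut S755 F1199: (17.87,96.96) → (181.54,72.79)

[6] `<path>` open polyline, #ff8800→cut S755 F1199: (297.16,92.79) → (158.91,71.38) → (342.00,7.94)

[7] `<path>` rectangle, #ff8800→cut S755 F1199: (132.64,91.49) → (155.85,91.49) → (155.85,42.98) → (132.64,42.98) → (132.64,91.49) (closed)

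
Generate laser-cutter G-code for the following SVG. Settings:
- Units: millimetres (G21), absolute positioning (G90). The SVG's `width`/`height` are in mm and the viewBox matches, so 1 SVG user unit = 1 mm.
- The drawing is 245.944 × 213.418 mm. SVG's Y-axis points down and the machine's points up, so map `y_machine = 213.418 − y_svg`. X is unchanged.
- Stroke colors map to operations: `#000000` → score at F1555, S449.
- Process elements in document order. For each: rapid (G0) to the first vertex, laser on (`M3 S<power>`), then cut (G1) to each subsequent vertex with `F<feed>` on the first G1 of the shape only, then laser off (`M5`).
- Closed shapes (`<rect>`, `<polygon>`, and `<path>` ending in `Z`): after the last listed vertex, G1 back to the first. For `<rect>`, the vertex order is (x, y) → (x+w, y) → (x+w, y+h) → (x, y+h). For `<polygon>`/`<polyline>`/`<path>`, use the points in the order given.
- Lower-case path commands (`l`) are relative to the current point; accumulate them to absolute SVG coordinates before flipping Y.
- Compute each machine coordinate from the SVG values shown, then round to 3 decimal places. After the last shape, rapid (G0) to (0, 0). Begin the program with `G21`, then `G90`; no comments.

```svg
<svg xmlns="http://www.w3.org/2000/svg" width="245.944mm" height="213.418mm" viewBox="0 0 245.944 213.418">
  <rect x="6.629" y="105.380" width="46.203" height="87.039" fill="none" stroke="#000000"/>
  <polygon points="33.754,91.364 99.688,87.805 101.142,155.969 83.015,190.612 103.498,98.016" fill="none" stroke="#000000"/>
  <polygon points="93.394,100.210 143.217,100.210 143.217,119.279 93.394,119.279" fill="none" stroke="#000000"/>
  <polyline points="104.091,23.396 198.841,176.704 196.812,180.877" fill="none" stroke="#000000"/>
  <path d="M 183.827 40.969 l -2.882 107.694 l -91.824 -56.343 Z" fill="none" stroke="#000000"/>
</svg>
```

G21
G90
G0 X6.629 Y108.038
M3 S449
G1 X52.832 Y108.038 F1555
G1 X52.832 Y20.999
G1 X6.629 Y20.999
G1 X6.629 Y108.038
M5
G0 X33.754 Y122.054
M3 S449
G1 X99.688 Y125.613 F1555
G1 X101.142 Y57.449
G1 X83.015 Y22.806
G1 X103.498 Y115.402
G1 X33.754 Y122.054
M5
G0 X93.394 Y113.208
M3 S449
G1 X143.217 Y113.208 F1555
G1 X143.217 Y94.139
G1 X93.394 Y94.139
G1 X93.394 Y113.208
M5
G0 X104.091 Y190.022
M3 S449
G1 X198.841 Y36.714 F1555
G1 X196.812 Y32.541
M5
G0 X183.827 Y172.449
M3 S449
G1 X180.945 Y64.755 F1555
G1 X89.121 Y121.098
G1 X183.827 Y172.449
M5
G0 X0.000 Y0.000

1 u = 1 mm; y_m = 213.418 − y.

[1] `<rect>` rectangle, #000000→score S449 F1555: (6.629,108.038) → (52.832,108.038) → (52.832,20.999) → (6.629,20.999) → (6.629,108.038) (closed)

[2] `<polygon>` closed polygon, #000000→score S449 F1555: (33.754,122.054) → (99.688,125.613) → (101.142,57.449) → (83.015,22.806) → (103.498,115.402) → (33.754,122.054) (closed)

[3] `<polygon>` rectangle, #000000→score S449 F1555: (93.394,113.208) → (143.217,113.208) → (143.217,94.139) → (93.394,94.139) → (93.394,113.208) (closed)

[4] `<polyline>` open polyline, #000000→score S449 F1555: (104.091,190.022) → (198.841,36.714) → (196.812,32.541)

[5] `<path>` regular polygon, #000000→score S449 F1555: (183.827,172.449) → (180.945,64.755) → (89.121,121.098) → (183.827,172.449) (closed)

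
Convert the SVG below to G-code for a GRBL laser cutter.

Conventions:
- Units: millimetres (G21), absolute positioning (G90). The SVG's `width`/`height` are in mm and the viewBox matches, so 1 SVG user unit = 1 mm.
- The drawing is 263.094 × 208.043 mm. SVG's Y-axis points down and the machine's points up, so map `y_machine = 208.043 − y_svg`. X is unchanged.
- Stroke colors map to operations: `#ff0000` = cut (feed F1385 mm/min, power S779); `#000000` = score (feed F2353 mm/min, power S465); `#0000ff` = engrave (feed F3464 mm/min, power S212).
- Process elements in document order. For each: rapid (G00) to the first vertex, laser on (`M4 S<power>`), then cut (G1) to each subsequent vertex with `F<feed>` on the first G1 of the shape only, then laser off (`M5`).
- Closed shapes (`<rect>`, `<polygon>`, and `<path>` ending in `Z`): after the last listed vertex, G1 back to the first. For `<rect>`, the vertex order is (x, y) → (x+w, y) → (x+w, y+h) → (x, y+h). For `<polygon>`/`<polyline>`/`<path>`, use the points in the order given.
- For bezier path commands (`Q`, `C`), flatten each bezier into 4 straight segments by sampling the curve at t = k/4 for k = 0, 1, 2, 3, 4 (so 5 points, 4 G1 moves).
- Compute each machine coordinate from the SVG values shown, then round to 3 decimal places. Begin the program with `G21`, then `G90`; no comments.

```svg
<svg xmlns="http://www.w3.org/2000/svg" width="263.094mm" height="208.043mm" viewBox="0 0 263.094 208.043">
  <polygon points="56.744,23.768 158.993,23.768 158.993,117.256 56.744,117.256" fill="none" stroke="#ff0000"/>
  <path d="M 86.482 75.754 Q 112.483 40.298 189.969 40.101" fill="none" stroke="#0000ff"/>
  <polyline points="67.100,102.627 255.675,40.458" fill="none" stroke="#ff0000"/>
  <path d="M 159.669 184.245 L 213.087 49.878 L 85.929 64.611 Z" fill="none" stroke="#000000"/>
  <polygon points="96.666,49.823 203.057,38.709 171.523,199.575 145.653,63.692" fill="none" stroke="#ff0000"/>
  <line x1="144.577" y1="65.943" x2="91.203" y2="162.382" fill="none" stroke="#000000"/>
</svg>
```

Since the viewBox matches the mm dimensions, user units are millimetres directly. The only transform is the Y-flip y_m = 208.043 − y_svg.

Shape 1 is a rectangle drawn with `<polygon>`. Its stroke #ff0000 means cut at S779, F1385. After flipping Y the toolpath is (56.744,184.275) → (158.993,184.275) → (158.993,90.787) → (56.744,90.787) → (56.744,184.275), returning to the start.

Shape 2 is a quadratic bezier drawn with `<path>`. Its stroke #0000ff means engrave at S212, F3464. After flipping Y the toolpath is (86.482,132.289) → (102.700,147.813) → (125.354,158.930) → (154.444,165.640) → (189.969,167.942).

Shape 3 is a line segment drawn with `<polyline>`. Its stroke #ff0000 means cut at S779, F1385. After flipping Y the toolpath is (67.100,105.416) → (255.675,167.585).

Shape 4 is a closed polygon drawn with `<path>`. Its stroke #000000 means score at S465, F2353. After flipping Y the toolpath is (159.669,23.798) → (213.087,158.165) → (85.929,143.432) → (159.669,23.798), returning to the start.

Shape 5 is a closed polygon drawn with `<polygon>`. Its stroke #ff0000 means cut at S779, F1385. After flipping Y the toolpath is (96.666,158.220) → (203.057,169.334) → (171.523,8.468) → (145.653,144.351) → (96.666,158.220), returning to the start.

Shape 6 is a line segment drawn with `<line>`. Its stroke #000000 means score at S465, F2353. After flipping Y the toolpath is (144.577,142.100) → (91.203,45.661).

G21
G90
G00 X56.744 Y184.275
M4 S779
G1 X158.993 Y184.275 F1385
G1 X158.993 Y90.787
G1 X56.744 Y90.787
G1 X56.744 Y184.275
M5
G00 X86.482 Y132.289
M4 S212
G1 X102.700 Y147.813 F3464
G1 X125.354 Y158.930
G1 X154.444 Y165.640
G1 X189.969 Y167.942
M5
G00 X67.100 Y105.416
M4 S779
G1 X255.675 Y167.585 F1385
M5
G00 X159.669 Y23.798
M4 S465
G1 X213.087 Y158.165 F2353
G1 X85.929 Y143.432
G1 X159.669 Y23.798
M5
G00 X96.666 Y158.220
M4 S779
G1 X203.057 Y169.334 F1385
G1 X171.523 Y8.468
G1 X145.653 Y144.351
G1 X96.666 Y158.220
M5
G00 X144.577 Y142.100
M4 S465
G1 X91.203 Y45.661 F2353
M5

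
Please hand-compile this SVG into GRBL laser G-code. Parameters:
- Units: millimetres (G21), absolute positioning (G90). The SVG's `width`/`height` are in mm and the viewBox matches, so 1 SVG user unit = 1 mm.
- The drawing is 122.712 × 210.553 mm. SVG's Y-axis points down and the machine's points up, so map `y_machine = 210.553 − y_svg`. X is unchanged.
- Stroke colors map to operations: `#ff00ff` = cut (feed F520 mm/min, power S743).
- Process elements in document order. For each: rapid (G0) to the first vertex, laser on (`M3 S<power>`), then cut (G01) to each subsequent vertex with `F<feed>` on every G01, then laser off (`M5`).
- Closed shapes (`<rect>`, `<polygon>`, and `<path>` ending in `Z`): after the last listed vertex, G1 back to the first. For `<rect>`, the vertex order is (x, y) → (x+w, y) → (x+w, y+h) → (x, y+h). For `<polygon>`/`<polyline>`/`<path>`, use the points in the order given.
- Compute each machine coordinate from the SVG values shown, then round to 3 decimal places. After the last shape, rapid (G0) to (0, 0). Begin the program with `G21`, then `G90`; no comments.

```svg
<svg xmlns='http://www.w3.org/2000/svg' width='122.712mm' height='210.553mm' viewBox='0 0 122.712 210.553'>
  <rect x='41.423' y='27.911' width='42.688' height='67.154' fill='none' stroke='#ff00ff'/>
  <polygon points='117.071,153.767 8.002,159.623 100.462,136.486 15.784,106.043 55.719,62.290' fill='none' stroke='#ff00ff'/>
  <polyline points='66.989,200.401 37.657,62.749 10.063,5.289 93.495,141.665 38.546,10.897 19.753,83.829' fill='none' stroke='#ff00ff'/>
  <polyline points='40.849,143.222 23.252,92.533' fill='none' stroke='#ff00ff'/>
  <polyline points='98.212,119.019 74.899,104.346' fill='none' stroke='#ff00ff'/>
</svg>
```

viewBox `0 0 122.712 210.553` with mm width/height → 1 unit = 1 mm. Flip: y_m = 210.553 − y_svg.

**Shape 1** — `<rect>` rectangle, stroke `#ff00ff` → cut (S743, F520). Machine vertices: (41.423,182.642) → (84.111,182.642) → (84.111,115.488) → (41.423,115.488) → (41.423,182.642). Closed: final G1 returns to the first vertex.

**Shape 2** — `<polygon>` closed polygon, stroke `#ff00ff` → cut (S743, F520). Machine vertices: (117.071,56.786) → (8.002,50.930) → (100.462,74.067) → (15.784,104.510) → (55.719,148.263) → (117.071,56.786). Closed: final G1 returns to the first vertex.

**Shape 3** — `<polyline>` open polyline, stroke `#ff00ff` → cut (S743, F520). Machine vertices: (66.989,10.152) → (37.657,147.804) → (10.063,205.264) → (93.495,68.888) → (38.546,199.656) → (19.753,126.724). Open path.

**Shape 4** — `<polyline>` line segment, stroke `#ff00ff` → cut (S743, F520). Machine vertices: (40.849,67.331) → (23.252,118.020). Open path.

**Shape 5** — `<polyline>` line segment, stroke `#ff00ff` → cut (S743, F520). Machine vertices: (98.212,91.534) → (74.899,106.207). Open path.

G21
G90
G0 X41.423 Y182.642
M3 S743
G01 X84.111 Y182.642 F520
G01 X84.111 Y115.488 F520
G01 X41.423 Y115.488 F520
G01 X41.423 Y182.642 F520
M5
G0 X117.071 Y56.786
M3 S743
G01 X8.002 Y50.930 F520
G01 X100.462 Y74.067 F520
G01 X15.784 Y104.510 F520
G01 X55.719 Y148.263 F520
G01 X117.071 Y56.786 F520
M5
G0 X66.989 Y10.152
M3 S743
G01 X37.657 Y147.804 F520
G01 X10.063 Y205.264 F520
G01 X93.495 Y68.888 F520
G01 X38.546 Y199.656 F520
G01 X19.753 Y126.724 F520
M5
G0 X40.849 Y67.331
M3 S743
G01 X23.252 Y118.020 F520
M5
G0 X98.212 Y91.534
M3 S743
G01 X74.899 Y106.207 F520
M5
G0 X0.000 Y0.000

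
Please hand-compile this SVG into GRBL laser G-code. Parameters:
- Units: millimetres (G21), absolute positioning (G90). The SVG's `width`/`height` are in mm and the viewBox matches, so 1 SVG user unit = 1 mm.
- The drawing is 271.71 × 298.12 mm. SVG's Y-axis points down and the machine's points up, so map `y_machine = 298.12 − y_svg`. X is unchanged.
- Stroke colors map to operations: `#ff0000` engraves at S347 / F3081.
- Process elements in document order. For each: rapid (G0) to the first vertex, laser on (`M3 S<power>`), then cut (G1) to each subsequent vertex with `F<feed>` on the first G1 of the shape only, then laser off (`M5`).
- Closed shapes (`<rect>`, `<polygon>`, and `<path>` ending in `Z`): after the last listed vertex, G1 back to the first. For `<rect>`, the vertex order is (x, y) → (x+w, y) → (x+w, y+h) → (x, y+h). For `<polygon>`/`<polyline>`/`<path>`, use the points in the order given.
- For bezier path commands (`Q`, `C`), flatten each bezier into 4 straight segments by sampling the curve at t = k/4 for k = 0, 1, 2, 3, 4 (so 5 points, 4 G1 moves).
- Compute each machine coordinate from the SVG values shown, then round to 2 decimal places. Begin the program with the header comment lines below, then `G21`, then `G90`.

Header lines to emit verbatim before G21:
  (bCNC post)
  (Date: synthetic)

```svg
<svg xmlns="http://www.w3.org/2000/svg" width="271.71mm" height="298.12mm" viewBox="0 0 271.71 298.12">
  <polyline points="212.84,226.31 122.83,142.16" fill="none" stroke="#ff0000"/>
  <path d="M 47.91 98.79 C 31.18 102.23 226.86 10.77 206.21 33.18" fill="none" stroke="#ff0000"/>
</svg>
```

1 u = 1 mm; y_m = 298.12 − y.

[1] `<polyline>` line segment, #ff0000→engrave S347 F3081: (212.84,71.81) → (122.83,155.96)

[2] `<path>` cubic bezier, #ff0000→engrave S347 F3081: (47.91,199.33) → (68.49,211.28) → (128.53,239.25) → (187.83,263.66) → (206.21,264.94)

(bCNC post)
(Date: synthetic)
G21
G90
G0 X212.84 Y71.81
M3 S347
G1 X122.83 Y155.96 F3081
M5
G0 X47.91 Y199.33
M3 S347
G1 X68.49 Y211.28 F3081
G1 X128.53 Y239.25
G1 X187.83 Y263.66
G1 X206.21 Y264.94
M5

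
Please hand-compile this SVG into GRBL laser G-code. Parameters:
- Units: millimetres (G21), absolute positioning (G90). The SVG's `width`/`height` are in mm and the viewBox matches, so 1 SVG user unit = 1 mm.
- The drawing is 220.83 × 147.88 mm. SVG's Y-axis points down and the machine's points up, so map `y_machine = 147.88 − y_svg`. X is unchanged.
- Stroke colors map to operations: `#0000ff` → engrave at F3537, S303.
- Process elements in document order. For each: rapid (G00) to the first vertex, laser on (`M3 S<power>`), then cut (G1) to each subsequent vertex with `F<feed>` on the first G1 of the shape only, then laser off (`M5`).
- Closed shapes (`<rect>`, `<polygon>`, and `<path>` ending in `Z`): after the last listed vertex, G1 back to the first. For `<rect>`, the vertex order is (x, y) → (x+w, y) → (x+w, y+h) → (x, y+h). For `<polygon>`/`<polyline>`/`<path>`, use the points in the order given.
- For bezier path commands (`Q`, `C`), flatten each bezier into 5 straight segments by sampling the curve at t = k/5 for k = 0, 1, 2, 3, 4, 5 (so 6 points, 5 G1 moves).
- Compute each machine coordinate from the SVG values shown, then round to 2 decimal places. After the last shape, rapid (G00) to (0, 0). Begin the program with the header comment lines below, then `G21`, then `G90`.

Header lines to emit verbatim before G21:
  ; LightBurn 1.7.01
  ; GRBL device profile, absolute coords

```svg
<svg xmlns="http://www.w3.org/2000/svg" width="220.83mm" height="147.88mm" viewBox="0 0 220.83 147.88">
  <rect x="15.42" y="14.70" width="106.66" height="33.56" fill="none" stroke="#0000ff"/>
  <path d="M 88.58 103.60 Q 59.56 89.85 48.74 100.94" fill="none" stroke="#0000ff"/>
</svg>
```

Since the viewBox matches the mm dimensions, user units are millimetres directly. The only transform is the Y-flip y_m = 147.88 − y_svg.

Shape 1 is a rectangle drawn with `<rect>`. Its stroke #0000ff means engrave at S303, F3537. After flipping Y the toolpath is (15.42,133.18) → (122.08,133.18) → (122.08,99.62) → (15.42,99.62) → (15.42,133.18), returning to the start.

Shape 2 is a quadratic bezier drawn with `<path>`. Its stroke #0000ff means engrave at S303, F3537. After flipping Y the toolpath is (88.58,44.28) → (77.70,48.79) → (68.28,51.31) → (60.31,51.84) → (53.80,50.38) → (48.74,46.94).

; LightBurn 1.7.01
; GRBL device profile, absolute coords
G21
G90
G00 X15.42 Y133.18
M3 S303
G1 X122.08 Y133.18 F3537
G1 X122.08 Y99.62
G1 X15.42 Y99.62
G1 X15.42 Y133.18
M5
G00 X88.58 Y44.28
M3 S303
G1 X77.70 Y48.79 F3537
G1 X68.28 Y51.31
G1 X60.31 Y51.84
G1 X53.80 Y50.38
G1 X48.74 Y46.94
M5
G00 X0.00 Y0.00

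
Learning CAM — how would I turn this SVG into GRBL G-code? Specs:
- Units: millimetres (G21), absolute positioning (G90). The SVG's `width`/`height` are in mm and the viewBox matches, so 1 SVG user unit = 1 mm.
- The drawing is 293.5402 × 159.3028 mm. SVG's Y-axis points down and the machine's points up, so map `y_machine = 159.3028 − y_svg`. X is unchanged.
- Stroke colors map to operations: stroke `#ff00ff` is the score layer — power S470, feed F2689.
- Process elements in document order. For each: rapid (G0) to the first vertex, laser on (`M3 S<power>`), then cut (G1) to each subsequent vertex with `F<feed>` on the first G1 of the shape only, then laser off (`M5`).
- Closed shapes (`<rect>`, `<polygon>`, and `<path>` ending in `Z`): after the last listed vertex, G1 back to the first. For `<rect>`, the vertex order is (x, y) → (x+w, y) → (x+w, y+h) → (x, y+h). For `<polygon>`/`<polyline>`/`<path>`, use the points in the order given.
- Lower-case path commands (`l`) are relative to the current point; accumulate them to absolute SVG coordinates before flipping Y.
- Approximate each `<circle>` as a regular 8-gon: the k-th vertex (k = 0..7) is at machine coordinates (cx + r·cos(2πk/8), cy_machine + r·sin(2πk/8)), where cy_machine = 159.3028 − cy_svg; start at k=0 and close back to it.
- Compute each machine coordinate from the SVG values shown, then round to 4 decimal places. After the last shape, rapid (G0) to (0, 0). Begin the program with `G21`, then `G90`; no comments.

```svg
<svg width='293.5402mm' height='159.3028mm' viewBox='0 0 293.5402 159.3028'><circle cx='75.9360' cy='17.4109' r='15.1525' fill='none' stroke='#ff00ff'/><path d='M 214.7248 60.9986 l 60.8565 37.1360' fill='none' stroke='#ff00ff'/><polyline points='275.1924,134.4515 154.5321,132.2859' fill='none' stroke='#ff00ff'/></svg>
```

Since the viewBox matches the mm dimensions, user units are millimetres directly. The only transform is the Y-flip y_m = 159.3028 − y_svg.

Shape 1 is a circle drawn with `<circle>`. Its stroke #ff00ff means score at S470, F2689. After flipping Y the toolpath is (91.0885,141.8919) → (86.6504,152.6063) → (75.9360,157.0444) → (65.2216,152.6063) → (60.7835,141.8919) → (65.2216,131.1775) → (75.9360,126.7394) → (86.6504,131.1775) → (91.0885,141.8919), returning to the start.

Shape 2 is a line segment drawn with `<path>`. Its stroke #ff00ff means score at S470, F2689. After flipping Y the toolpath is (214.7248,98.3042) → (275.5813,61.1682).

Shape 3 is a line segment drawn with `<polyline>`. Its stroke #ff00ff means score at S470, F2689. After flipping Y the toolpath is (275.1924,24.8513) → (154.5321,27.0169).

G21
G90
G0 X91.0885 Y141.8919
M3 S470
G1 X86.6504 Y152.6063 F2689
G1 X75.9360 Y157.0444
G1 X65.2216 Y152.6063
G1 X60.7835 Y141.8919
G1 X65.2216 Y131.1775
G1 X75.9360 Y126.7394
G1 X86.6504 Y131.1775
G1 X91.0885 Y141.8919
M5
G0 X214.7248 Y98.3042
M3 S470
G1 X275.5813 Y61.1682 F2689
M5
G0 X275.1924 Y24.8513
M3 S470
G1 X154.5321 Y27.0169 F2689
M5
G0 X0.0000 Y0.0000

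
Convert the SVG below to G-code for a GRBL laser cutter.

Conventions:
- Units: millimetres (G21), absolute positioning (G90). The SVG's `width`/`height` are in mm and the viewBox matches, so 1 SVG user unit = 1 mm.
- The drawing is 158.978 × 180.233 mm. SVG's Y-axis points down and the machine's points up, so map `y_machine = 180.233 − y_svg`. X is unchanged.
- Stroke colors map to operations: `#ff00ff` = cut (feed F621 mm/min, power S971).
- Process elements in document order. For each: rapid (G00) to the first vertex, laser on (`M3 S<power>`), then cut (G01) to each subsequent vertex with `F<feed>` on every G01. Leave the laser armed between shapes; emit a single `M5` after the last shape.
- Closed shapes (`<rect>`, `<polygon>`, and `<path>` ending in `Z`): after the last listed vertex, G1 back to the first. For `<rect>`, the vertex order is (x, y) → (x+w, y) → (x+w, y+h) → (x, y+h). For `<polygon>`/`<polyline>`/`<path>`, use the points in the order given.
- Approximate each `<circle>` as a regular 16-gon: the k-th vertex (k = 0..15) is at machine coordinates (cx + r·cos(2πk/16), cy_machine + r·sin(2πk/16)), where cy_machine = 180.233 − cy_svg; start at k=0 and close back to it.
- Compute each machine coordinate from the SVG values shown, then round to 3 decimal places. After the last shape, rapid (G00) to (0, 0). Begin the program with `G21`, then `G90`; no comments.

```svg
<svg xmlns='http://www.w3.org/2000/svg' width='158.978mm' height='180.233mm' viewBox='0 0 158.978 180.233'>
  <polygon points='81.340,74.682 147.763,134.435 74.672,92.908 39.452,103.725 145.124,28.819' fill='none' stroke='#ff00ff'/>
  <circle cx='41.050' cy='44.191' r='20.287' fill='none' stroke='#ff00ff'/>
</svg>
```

G21
G90
G00 X81.340 Y105.551
M3 S971
G01 X147.763 Y45.798 F621
G01 X74.672 Y87.325 F621
G01 X39.452 Y76.508 F621
G01 X145.124 Y151.414 F621
G01 X81.340 Y105.551 F621
G00 X61.337 Y136.042
M3 S971
G01 X59.793 Y143.805 F621
G01 X55.395 Y150.387 F621
G01 X48.813 Y154.785 F621
G01 X41.050 Y156.329 F621
G01 X33.287 Y154.785 F621
G01 X26.705 Y150.387 F621
G01 X22.307 Y143.805 F621
G01 X20.763 Y136.042 F621
G01 X22.307 Y128.279 F621
G01 X26.705 Y121.697 F621
G01 X33.287 Y117.299 F621
G01 X41.050 Y115.755 F621
G01 X48.813 Y117.299 F621
G01 X55.395 Y121.697 F621
G01 X59.793 Y128.279 F621
G01 X61.337 Y136.042 F621
M5
G00 X0.000 Y0.000

viewBox `0 0 158.978 180.233` with mm width/height → 1 unit = 1 mm. Flip: y_m = 180.233 − y_svg.

**Shape 1** — `<polygon>` closed polygon, stroke `#ff00ff` → cut (S971, F621). Machine vertices: (81.340,105.551) → (147.763,45.798) → (74.672,87.325) → (39.452,76.508) → (145.124,151.414) → (81.340,105.551). Closed: final G1 returns to the first vertex.

**Shape 2** — `<circle>` circle, stroke `#ff00ff` → cut (S971, F621). Machine vertices: (61.337,136.042) → (59.793,143.805) → (55.395,150.387) → (48.813,154.785) → (41.050,156.329) → (33.287,154.785) → (26.705,150.387) → (22.307,143.805) → (20.763,136.042) → (22.307,128.279) → (26.705,121.697) → (33.287,117.299) → (41.050,115.755) → (48.813,117.299) → (55.395,121.697) → (59.793,128.279) → (61.337,136.042). Closed: final G1 returns to the first vertex.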